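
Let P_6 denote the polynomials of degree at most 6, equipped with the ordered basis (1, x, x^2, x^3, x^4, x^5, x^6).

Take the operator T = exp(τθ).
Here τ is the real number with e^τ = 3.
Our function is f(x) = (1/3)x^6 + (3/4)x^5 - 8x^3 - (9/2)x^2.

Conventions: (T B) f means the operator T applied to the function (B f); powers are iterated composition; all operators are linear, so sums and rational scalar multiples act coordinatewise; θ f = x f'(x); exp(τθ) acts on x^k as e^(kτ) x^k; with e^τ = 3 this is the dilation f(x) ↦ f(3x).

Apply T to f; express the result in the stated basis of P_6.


the image equals g(x) = 243x^6 + (729/4)x^5 - 216x^3 - (81/2)x^2

exp(τθ) x^k = e^(kτ) x^k; with e^τ = 3 this sends x^k to 3^k x^k
x^2 ↦ 9 x^2
x^3 ↦ 27 x^3
x^5 ↦ 243 x^5
x^6 ↦ 729 x^6
applying this coordinatewise to f: exp(τθ) f = 243x^6 + (729/4)x^5 - 216x^3 - (81/2)x^2


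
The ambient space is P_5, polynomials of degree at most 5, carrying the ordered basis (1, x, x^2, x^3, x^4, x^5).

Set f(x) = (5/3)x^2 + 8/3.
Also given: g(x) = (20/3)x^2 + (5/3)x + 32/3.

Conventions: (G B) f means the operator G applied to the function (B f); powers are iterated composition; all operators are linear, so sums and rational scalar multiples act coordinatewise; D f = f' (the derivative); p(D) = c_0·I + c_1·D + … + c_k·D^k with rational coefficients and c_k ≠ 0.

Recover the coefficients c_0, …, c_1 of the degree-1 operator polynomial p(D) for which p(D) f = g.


c_0 = 4, c_1 = 1/2

D^0 f = (5/3)x^2 + 8/3
D^1 f = (10/3)x
matching coefficients of g against c_0 f + c_1 Df + … from the top degree down determines the c_i
solution: c_0 = 4, c_1 = 1/2


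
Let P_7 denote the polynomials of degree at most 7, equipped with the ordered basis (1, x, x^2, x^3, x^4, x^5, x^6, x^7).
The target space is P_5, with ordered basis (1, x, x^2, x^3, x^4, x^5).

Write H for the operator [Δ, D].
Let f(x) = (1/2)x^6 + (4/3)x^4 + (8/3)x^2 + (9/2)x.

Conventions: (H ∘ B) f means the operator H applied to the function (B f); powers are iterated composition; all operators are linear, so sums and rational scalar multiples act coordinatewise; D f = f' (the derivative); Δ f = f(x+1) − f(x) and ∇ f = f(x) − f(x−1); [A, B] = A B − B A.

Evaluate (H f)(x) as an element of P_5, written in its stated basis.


the result is g(x) = 0

D f = 3x^5 + (16/3)x^3 + (16/3)x + 9/2
Δ D f = 15x^4 + 30x^3 + 46x^2 + 31x + 41/3
Δ f = 3x^5 + (15/2)x^4 + (46/3)x^3 + (31/2)x^2 + (41/3)x + 9
D Δ f = 15x^4 + 30x^3 + 46x^2 + 31x + 41/3
[Δ, D] f = 0


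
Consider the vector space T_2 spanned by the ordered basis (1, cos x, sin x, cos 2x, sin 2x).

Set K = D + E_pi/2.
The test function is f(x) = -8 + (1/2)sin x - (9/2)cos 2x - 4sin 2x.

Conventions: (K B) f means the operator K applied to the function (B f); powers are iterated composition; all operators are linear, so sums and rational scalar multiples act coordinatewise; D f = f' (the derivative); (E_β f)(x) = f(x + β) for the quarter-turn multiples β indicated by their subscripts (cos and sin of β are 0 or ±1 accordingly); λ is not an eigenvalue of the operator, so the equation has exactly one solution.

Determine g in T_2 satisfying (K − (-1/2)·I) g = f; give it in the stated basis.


g(x) = -16/3 - (4/17)cos x + (1/17)sin x + (41/17)cos 2x - (28/17)sin 2x

write g with unknown coordinates in the stated basis and equate coefficients in (K − (-1/2)·I) g = f
solving from the highest basis element down gives g = -16/3 - (4/17)cos x + (1/17)sin x + (41/17)cos 2x - (28/17)sin 2x
check: K g = -16/3 + (2/17)cos x + (8/17)sin x - (97/17)cos 2x - (54/17)sin 2x
so K g − (-1/2)·g = -8 + (1/2)sin x - (9/2)cos 2x - 4sin 2x = f ✓


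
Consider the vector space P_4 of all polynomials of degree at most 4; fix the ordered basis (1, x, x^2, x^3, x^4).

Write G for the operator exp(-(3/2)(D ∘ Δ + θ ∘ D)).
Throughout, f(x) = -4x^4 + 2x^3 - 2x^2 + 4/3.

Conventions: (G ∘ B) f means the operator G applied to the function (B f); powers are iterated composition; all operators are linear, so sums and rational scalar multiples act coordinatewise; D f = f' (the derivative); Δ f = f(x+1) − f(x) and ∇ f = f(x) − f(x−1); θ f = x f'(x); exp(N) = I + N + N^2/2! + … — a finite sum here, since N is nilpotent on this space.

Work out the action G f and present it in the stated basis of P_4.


order-1 term: 72x^3 + 54x^2 + 60x + 21
order-2 term: -324x^2 - 405x - 243
order-3 term: 324x + 324
the series for exp(-(3/2)(D ∘ Δ + θ ∘ D)) f terminates at order 3
exp(-(3/2)(D ∘ Δ + θ ∘ D)) f = -4x^4 + 74x^3 - 272x^2 - 21x + 310/3

the image equals g(x) = -4x^4 + 74x^3 - 272x^2 - 21x + 310/3


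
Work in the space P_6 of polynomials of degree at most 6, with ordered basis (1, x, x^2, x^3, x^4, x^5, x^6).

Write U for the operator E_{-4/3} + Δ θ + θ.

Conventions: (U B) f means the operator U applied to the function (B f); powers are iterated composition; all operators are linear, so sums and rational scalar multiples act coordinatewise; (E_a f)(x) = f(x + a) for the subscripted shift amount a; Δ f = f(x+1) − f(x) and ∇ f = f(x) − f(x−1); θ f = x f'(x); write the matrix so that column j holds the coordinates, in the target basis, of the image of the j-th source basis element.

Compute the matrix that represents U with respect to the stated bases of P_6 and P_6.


image of 1: 1
image of x: 2x - 1/3
image of x^2: 3x^2 + (4/3)x + 34/9
image of x^3: 4x^3 + 5x^2 + (43/3)x + 17/27
image of x^4: 5x^4 + (32/3)x^3 + (104/3)x^2 + (176/27)x + 580/81
image of x^5: 6x^5 + (55/3)x^4 + (610/9)x^3 + (710/27)x^2 + (3305/81)x + 191/243
image of x^6: 7x^6 + 28x^5 + (350/3)x^4 + (1960/27)x^3 + (3710/27)x^2 + (868/81)x + 8470/729
each image's coordinates form column j of the matrix

the matrix is [[1, -1/3, 34/9, 17/27, 580/81, 191/243, 8470/729]; [0, 2, 4/3, 43/3, 176/27, 3305/81, 868/81]; [0, 0, 3, 5, 104/3, 710/27, 3710/27]; [0, 0, 0, 4, 32/3, 610/9, 1960/27]; [0, 0, 0, 0, 5, 55/3, 350/3]; [0, 0, 0, 0, 0, 6, 28]; [0, 0, 0, 0, 0, 0, 7]] (rows listed top to bottom)


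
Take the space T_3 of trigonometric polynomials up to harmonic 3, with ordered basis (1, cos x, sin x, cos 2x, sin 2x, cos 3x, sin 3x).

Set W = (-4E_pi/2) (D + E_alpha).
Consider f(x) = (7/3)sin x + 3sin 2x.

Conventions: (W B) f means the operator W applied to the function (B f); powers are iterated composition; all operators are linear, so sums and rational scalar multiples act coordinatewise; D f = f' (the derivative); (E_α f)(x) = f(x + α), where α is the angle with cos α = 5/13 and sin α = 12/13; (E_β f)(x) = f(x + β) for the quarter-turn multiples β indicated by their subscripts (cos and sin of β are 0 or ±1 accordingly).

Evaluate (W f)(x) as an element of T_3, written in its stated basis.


D f = (7/3)cos x + 6cos 2x
E_alpha f = (28/13)cos x + (35/39)sin x + (360/169)cos 2x - (357/169)sin 2x
(D + E_alpha) f = (175/39)cos x + (35/39)sin x + (1374/169)cos 2x - (357/169)sin 2x
E_pi/2 (D + E_alpha) f = (35/39)cos x - (175/39)sin x - (1374/169)cos 2x + (357/169)sin 2x
(-4E_pi/2) (D + E_alpha) f = -(140/39)cos x + (700/39)sin x + (5496/169)cos 2x - (1428/169)sin 2x

g(x) = -(140/39)cos x + (700/39)sin x + (5496/169)cos 2x - (1428/169)sin 2x


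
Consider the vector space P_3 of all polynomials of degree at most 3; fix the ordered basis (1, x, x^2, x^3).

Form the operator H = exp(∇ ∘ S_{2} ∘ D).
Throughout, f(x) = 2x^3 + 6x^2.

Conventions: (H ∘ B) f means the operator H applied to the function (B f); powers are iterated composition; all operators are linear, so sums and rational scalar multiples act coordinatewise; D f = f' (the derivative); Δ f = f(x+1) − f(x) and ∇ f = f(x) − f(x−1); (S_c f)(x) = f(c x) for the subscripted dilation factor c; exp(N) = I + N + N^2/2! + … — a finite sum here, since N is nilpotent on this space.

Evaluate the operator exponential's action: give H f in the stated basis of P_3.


the result is g(x) = 2x^3 + 6x^2 + 48x

order-1 term: 48x
the series for exp(∇ ∘ S_{2} ∘ D) f terminates at order 1
exp(∇ ∘ S_{2} ∘ D) f = 2x^3 + 6x^2 + 48x


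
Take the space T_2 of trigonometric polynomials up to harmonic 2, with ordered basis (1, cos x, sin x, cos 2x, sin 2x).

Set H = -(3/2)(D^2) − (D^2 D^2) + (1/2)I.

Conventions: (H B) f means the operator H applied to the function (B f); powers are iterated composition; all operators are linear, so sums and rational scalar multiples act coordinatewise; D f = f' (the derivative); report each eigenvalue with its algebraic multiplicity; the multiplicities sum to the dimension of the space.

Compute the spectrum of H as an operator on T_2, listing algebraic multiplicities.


λ = -19/2 (multiplicity 2), λ = 1/2 (multiplicity 1), λ = 1 (multiplicity 2)

image of 1: 1/2
image of cos x: cos x
image of sin x: sin x
image of cos 2x: -(19/2)cos 2x
image of sin 2x: -(19/2)sin 2x
the matrix is diagonal; its diagonal is (1/2, 1, 1, -19/2, -19/2)
for a triangular matrix the eigenvalues are the diagonal entries, with algebraic multiplicity their repetition count


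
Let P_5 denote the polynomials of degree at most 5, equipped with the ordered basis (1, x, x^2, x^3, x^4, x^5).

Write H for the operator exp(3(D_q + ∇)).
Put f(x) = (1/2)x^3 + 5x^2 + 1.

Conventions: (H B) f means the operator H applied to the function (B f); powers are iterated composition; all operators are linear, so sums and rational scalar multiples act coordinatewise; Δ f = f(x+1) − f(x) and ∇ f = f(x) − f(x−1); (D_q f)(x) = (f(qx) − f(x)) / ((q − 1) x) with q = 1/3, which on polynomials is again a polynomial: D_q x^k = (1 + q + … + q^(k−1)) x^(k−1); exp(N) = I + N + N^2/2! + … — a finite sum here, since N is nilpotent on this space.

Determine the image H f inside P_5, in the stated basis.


order-1 term: (20/3)x^2 + (91/2)x - 27/2
order-2 term: (100/3)x + 253/2
order-3 term: 200/3
the series for exp(3(D_q + ∇)) f terminates at order 3
exp(3(D_q + ∇)) f = (1/2)x^3 + (35/3)x^2 + (473/6)x + 542/3

g(x) = (1/2)x^3 + (35/3)x^2 + (473/6)x + 542/3


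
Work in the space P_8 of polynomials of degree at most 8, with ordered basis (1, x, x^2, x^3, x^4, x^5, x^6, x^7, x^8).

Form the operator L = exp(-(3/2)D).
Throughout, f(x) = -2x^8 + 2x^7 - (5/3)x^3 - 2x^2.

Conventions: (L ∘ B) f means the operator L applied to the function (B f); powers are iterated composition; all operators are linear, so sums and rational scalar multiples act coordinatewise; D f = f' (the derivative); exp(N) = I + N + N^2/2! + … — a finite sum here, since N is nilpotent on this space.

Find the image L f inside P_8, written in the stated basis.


order-1 term: 24x^7 - 21x^6 + (15/2)x^2 + 6x
order-2 term: -126x^6 + (189/2)x^5 - (45/4)x - 9/2
order-3 term: 378x^5 - (945/4)x^4 + 45/8
order-4 term: -(2835/4)x^4 + (2835/8)x^3
order-5 term: (1701/2)x^3 - (5103/16)x^2
order-6 term: -(5103/8)x^2 + (5103/32)x
order-7 term: (2187/8)x - 2187/64
order-8 term: -6561/128
the series for exp(-(3/2)D) f terminates at order 8
exp(-(3/2)D) f = -2x^8 + 26x^7 - 147x^6 + (945/2)x^5 - 945x^4 + (28877/24)x^3 - (15221/16)x^2 + (13683/32)x - 10791/128

the image equals g(x) = -2x^8 + 26x^7 - 147x^6 + (945/2)x^5 - 945x^4 + (28877/24)x^3 - (15221/16)x^2 + (13683/32)x - 10791/128


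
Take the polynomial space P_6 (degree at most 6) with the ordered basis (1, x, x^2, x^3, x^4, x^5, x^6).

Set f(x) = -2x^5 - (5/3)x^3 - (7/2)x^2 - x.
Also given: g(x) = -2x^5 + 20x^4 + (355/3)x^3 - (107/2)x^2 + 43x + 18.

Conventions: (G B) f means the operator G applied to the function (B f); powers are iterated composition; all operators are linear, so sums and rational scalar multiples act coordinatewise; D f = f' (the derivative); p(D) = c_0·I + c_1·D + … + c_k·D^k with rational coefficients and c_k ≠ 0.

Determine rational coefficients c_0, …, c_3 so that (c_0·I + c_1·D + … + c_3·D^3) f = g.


D^0 f = -2x^5 - (5/3)x^3 - (7/2)x^2 - x
D^1 f = -10x^4 - 5x^2 - 7x - 1
D^2 f = -40x^3 - 10x - 7
D^3 f = -120x^2 - 10
matching coefficients of g against c_0 f + c_1 Df + … from the top degree down determines the c_i
solution: c_0 = 1, c_1 = -2, c_2 = -3, c_3 = 1/2

p(D) = I − 2·D − 3·D^2 + (1/2)·D^3, i.e. c_0 = 1, c_1 = -2, c_2 = -3, c_3 = 1/2


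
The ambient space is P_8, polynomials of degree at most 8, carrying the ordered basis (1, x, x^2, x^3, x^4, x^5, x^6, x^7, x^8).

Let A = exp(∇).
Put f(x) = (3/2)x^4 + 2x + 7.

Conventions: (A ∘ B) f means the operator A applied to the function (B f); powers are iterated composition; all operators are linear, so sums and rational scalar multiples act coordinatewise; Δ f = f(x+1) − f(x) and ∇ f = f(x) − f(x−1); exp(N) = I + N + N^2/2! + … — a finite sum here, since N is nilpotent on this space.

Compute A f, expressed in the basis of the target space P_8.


order-1 term: 6x^3 - 9x^2 + 6x + 1/2
order-2 term: 9x^2 - 18x + 21/2
order-3 term: 6x - 9
order-4 term: 3/2
the series for exp(∇) f terminates at order 4
exp(∇) f = (3/2)x^4 + 6x^3 - 4x + 21/2

the result is g(x) = (3/2)x^4 + 6x^3 - 4x + 21/2


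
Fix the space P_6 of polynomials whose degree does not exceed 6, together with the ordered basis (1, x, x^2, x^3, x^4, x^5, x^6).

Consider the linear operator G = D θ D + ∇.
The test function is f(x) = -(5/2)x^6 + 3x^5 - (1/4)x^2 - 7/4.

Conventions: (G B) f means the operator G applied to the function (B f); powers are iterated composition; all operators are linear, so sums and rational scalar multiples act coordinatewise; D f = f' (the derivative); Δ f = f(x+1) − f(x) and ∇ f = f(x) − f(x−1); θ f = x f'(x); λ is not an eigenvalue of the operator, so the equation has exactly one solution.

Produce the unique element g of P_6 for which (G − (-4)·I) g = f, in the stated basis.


write g with unknown coordinates in the stated basis and equate coefficients in (G − (-4)·I) g = f
solving from the highest basis element down gives g = -(5/8)x^6 + (27/16)x^5 + (1215/64)x^4 - (2905/64)x^3 - (29431/256)x^2 + (73561/512)x + 16181/2048
check: G g = -(15/4)x^5 - (1215/16)x^4 + (2905/16)x^3 + (29415/64)x^2 - (73561/128)x - 17077/512
so G g − (-4)·g = -(5/2)x^6 + 3x^5 - (1/4)x^2 - 7/4 = f ✓

the result is g(x) = -(5/8)x^6 + (27/16)x^5 + (1215/64)x^4 - (2905/64)x^3 - (29431/256)x^2 + (73561/512)x + 16181/2048


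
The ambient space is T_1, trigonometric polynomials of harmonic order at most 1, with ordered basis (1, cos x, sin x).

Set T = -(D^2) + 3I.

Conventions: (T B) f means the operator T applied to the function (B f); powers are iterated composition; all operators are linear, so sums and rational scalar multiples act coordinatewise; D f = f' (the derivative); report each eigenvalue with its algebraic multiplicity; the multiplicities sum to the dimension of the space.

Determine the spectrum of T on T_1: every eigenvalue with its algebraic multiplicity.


λ = 3 (multiplicity 1), λ = 4 (multiplicity 2)

image of 1: 3
image of cos x: 4cos x
image of sin x: 4sin x
the matrix is diagonal; its diagonal is (3, 4, 4)
for a triangular matrix the eigenvalues are the diagonal entries, with algebraic multiplicity their repetition count


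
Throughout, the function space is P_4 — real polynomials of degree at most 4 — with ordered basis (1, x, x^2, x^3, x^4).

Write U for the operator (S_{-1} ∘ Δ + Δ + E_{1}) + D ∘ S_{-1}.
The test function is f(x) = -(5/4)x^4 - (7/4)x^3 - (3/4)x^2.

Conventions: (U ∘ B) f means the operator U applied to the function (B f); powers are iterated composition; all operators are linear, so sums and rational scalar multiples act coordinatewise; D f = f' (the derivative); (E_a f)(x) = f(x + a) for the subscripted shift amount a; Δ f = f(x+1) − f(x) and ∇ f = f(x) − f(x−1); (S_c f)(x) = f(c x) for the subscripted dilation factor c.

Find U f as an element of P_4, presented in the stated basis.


Δ f = -5x^3 - (51/4)x^2 - (47/4)x - 15/4
S_{-1} Δ f = 5x^3 - (51/4)x^2 + (47/4)x - 15/4
Δ f = -5x^3 - (51/4)x^2 - (47/4)x - 15/4
E_{1} f = -(5/4)x^4 - (27/4)x^3 - (27/2)x^2 - (47/4)x - 15/4
(S_{-1} ∘ Δ + Δ + E_{1}) f = -(5/4)x^4 - (27/4)x^3 - 39x^2 - (47/4)x - 45/4
S_{-1} f = -(5/4)x^4 + (7/4)x^3 - (3/4)x^2
D S_{-1} f = -5x^3 + (21/4)x^2 - (3/2)x
((S_{-1} ∘ Δ + Δ + E_{1}) + D ∘ S_{-1}) f = -(5/4)x^4 - (47/4)x^3 - (135/4)x^2 - (53/4)x - 45/4

the image equals g(x) = -(5/4)x^4 - (47/4)x^3 - (135/4)x^2 - (53/4)x - 45/4


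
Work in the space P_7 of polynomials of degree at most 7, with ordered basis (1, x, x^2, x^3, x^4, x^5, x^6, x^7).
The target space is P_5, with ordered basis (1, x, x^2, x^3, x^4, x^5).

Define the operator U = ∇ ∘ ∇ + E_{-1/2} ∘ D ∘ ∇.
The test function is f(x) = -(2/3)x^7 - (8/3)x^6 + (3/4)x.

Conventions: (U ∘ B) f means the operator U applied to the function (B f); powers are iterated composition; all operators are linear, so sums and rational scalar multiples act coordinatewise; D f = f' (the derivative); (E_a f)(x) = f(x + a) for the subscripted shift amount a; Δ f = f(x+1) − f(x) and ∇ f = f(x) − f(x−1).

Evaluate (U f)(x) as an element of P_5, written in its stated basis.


the image equals g(x) = -56x^5 + 120x^4 + 10x^3 - 310x^2 + (4547/12)x - 597/4

∇ f = -(14/3)x^6 - 2x^5 + (50/3)x^4 - 30x^3 + 26x^2 - (34/3)x + 11/4
∇ ∇ f = -28x^5 + 60x^4 - (20/3)x^3 - 140x^2 + (572/3)x - 244/3
∇ f = -(14/3)x^6 - 2x^5 + (50/3)x^4 - 30x^3 + 26x^2 - (34/3)x + 11/4
D ∇ f = -28x^5 - 10x^4 + (200/3)x^3 - 90x^2 + 52x - 34/3
E_{-1/2} D ∇ f = -28x^5 + 60x^4 + (50/3)x^3 - 170x^2 + (753/4)x - 815/12
(∇ ∘ ∇ + E_{-1/2} ∘ D ∘ ∇) f = -56x^5 + 120x^4 + 10x^3 - 310x^2 + (4547/12)x - 597/4


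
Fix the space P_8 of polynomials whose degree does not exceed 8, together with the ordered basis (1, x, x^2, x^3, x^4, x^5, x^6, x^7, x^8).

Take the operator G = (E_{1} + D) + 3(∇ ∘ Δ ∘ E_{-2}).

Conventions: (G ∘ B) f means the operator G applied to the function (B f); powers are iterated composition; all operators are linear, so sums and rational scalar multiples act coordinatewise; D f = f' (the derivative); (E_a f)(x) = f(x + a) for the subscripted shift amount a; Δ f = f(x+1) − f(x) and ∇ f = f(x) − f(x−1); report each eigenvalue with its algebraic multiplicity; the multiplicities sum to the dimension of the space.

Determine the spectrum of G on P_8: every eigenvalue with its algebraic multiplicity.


λ = 1 (multiplicity 9)

image of 1: 1
image of x: x + 2
image of x^2: x^2 + 4x + 7
image of x^3: x^3 + 6x^2 + 21x - 35
image of x^4: x^4 + 8x^3 + 42x^2 - 140x + 151
image of x^5: x^5 + 10x^4 + 70x^3 - 350x^2 + 755x - 539
image of x^6: x^6 + 12x^5 + 105x^4 - 700x^3 + 2265x^2 - 3234x + 1807
image of x^7: x^7 + 14x^6 + 147x^5 - 1225x^4 + 5285x^3 - 11319x^2 + 12649x - 5795
image of x^8: x^8 + 16x^7 + 196x^6 - 1960x^5 + 10570x^4 - 30184x^3 + 50596x^2 - 46360x + 18151
the matrix is upper triangular; its diagonal is (1, 1, 1, 1, 1, 1, 1, 1, 1)
for a triangular matrix the eigenvalues are the diagonal entries, with algebraic multiplicity their repetition count


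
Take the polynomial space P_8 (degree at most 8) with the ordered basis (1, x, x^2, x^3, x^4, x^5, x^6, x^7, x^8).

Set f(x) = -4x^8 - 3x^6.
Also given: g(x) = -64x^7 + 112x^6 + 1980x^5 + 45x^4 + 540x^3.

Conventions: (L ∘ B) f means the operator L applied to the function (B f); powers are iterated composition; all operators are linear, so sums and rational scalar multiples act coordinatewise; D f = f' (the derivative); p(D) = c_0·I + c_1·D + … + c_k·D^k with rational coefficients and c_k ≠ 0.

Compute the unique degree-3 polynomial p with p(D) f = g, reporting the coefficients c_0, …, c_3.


D^0 f = -4x^8 - 3x^6
D^1 f = -32x^7 - 18x^5
D^2 f = -224x^6 - 90x^4
D^3 f = -1344x^5 - 360x^3
matching coefficients of g against c_0 f + c_1 Df + … from the top degree down determines the c_i
solution: c_0 = 0, c_1 = 2, c_2 = -1/2, c_3 = -3/2

c_0 = 0, c_1 = 2, c_2 = -1/2, c_3 = -3/2


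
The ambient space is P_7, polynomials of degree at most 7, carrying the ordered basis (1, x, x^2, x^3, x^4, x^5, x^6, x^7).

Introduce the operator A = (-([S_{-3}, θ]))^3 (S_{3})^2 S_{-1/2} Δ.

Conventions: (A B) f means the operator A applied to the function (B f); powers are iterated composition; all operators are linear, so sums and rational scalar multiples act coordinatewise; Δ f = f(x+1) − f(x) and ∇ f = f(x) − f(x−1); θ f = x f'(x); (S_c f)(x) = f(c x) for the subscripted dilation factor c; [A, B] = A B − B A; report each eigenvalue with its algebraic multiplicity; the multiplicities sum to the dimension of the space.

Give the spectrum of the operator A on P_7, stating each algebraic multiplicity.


λ = 0 (multiplicity 8)

image of 1: 0
image of x: 0
image of x^2: 0
image of x^3: 0
image of x^4: 0
image of x^5: 0
image of x^6: 0
image of x^7: 0
the matrix is upper triangular; its diagonal is (0, 0, 0, 0, 0, 0, 0, 0)
for a triangular matrix the eigenvalues are the diagonal entries, with algebraic multiplicity their repetition count


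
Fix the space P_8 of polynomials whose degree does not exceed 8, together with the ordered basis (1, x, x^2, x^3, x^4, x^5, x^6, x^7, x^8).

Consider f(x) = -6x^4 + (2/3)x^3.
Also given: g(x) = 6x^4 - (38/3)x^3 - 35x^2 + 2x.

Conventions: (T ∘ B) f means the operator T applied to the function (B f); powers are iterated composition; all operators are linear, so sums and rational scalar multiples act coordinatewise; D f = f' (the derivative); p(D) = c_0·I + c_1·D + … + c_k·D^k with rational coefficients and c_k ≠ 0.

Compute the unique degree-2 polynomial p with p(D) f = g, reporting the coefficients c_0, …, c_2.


c_0 = -1, c_1 = 1/2, c_2 = 1/2

D^0 f = -6x^4 + (2/3)x^3
D^1 f = -24x^3 + 2x^2
D^2 f = -72x^2 + 4x
matching coefficients of g against c_0 f + c_1 Df + … from the top degree down determines the c_i
solution: c_0 = -1, c_1 = 1/2, c_2 = 1/2


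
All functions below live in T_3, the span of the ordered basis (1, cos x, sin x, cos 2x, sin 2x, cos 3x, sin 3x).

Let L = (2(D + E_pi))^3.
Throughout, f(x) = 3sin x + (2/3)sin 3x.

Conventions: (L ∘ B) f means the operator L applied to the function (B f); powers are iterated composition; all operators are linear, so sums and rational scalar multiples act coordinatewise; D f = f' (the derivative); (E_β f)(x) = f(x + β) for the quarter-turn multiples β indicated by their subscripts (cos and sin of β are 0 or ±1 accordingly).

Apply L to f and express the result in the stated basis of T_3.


D f = 3cos x + 2cos 3x
E_pi f = -3sin x - (2/3)sin 3x
(D + E_pi) f = 3cos x - 3sin x + 2cos 3x - (2/3)sin 3x
(2(D + E_pi)) f = 6cos x - 6sin x + 4cos 3x - (4/3)sin 3x
D (2(D + E_pi)) f = -6cos x - 6sin x - 4cos 3x - 12sin 3x
E_pi (2(D + E_pi)) f = -6cos x + 6sin x - 4cos 3x + (4/3)sin 3x
(D + E_pi) (2(D + E_pi)) f = -12cos x - 8cos 3x - (32/3)sin 3x
(2(D + E_pi)) (2(D + E_pi)) f = -24cos x - 16cos 3x - (64/3)sin 3x
D (2(D + E_pi)) (2(D + E_pi)) f = 24sin x - 64cos 3x + 48sin 3x
E_pi (2(D + E_pi)) (2(D + E_pi)) f = 24cos x + 16cos 3x + (64/3)sin 3x
(D + E_pi) (2(D + E_pi)) (2(D + E_pi)) f = 24cos x + 24sin x - 48cos 3x + (208/3)sin 3x
(2(D + E_pi)) (2(D + E_pi)) (2(D + E_pi)) f = 48cos x + 48sin x - 96cos 3x + (416/3)sin 3x

the image equals g(x) = 48cos x + 48sin x - 96cos 3x + (416/3)sin 3x


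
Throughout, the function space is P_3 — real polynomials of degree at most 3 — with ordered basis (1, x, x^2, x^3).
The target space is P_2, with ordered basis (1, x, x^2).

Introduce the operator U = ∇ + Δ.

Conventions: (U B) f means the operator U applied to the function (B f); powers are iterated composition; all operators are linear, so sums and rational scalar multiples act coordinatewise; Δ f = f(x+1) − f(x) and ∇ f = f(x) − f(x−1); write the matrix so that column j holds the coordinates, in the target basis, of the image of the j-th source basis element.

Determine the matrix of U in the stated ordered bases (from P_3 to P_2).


the matrix is [[0, 2, 0, 2]; [0, 0, 4, 0]; [0, 0, 0, 6]] (rows listed top to bottom)

image of 1: 0
image of x: 2
image of x^2: 4x
image of x^3: 6x^2 + 2
each image's coordinates form column j of the matrix


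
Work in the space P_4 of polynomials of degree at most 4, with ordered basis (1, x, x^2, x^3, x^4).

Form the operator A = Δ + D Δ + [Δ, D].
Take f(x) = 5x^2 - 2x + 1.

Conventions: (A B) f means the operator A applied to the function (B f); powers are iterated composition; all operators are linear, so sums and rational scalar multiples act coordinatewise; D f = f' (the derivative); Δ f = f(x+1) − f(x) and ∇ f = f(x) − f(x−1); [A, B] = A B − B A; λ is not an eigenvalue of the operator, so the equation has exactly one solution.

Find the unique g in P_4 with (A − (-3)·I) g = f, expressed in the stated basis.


write g with unknown coordinates in the stated basis and equate coefficients in (A − (-3)·I) g = f
solving from the highest basis element down gives g = (5/3)x^2 - (16/9)x - 20/27
check: A g = (10/3)x + 29/9
so A g − (-3)·g = 5x^2 - 2x + 1 = f ✓

the result is g(x) = (5/3)x^2 - (16/9)x - 20/27


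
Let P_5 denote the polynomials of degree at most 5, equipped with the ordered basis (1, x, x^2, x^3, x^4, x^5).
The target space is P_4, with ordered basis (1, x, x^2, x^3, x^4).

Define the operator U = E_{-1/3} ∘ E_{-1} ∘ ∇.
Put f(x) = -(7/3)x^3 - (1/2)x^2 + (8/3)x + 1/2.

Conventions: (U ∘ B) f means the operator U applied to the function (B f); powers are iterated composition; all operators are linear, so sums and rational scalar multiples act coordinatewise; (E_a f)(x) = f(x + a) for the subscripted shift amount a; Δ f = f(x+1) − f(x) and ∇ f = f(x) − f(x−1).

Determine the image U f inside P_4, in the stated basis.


the image equals g(x) = -7x^2 + (74/3)x - 353/18

∇ f = -7x^2 + 6x + 5/6
E_{-1} ∇ f = -7x^2 + 20x - 73/6
E_{-1/3} E_{-1} ∇ f = -7x^2 + (74/3)x - 353/18


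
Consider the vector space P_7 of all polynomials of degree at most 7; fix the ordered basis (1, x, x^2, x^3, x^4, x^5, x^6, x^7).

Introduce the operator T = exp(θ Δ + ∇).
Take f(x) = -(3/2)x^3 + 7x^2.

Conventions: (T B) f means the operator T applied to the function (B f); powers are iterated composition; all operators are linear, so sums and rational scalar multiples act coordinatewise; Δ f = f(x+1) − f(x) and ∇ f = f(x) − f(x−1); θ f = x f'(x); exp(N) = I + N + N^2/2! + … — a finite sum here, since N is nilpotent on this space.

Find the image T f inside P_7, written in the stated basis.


the result is g(x) = -(3/2)x^3 - (13/2)x^2 + x + 13/4

order-1 term: -(27/2)x^2 + 28x - 17/2
order-2 term: -27x + 83/4
order-3 term: -9
the series for exp(θ Δ + ∇) f terminates at order 3
exp(θ Δ + ∇) f = -(3/2)x^3 - (13/2)x^2 + x + 13/4


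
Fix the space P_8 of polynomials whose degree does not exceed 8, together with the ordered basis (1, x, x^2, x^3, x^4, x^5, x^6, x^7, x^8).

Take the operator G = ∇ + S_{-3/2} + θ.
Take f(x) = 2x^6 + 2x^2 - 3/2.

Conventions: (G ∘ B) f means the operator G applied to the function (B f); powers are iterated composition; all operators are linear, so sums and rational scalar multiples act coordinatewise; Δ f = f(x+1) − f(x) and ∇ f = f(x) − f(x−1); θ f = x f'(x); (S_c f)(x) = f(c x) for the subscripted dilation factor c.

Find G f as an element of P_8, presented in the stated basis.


∇ f = 12x^5 - 30x^4 + 40x^3 - 30x^2 + 16x - 4
S_{-3/2} f = (729/32)x^6 + (9/2)x^2 - 3/2
θ f = 12x^6 + 4x^2
(∇ + S_{-3/2} + θ) f = (1113/32)x^6 + 12x^5 - 30x^4 + 40x^3 - (43/2)x^2 + 16x - 11/2

the image equals g(x) = (1113/32)x^6 + 12x^5 - 30x^4 + 40x^3 - (43/2)x^2 + 16x - 11/2


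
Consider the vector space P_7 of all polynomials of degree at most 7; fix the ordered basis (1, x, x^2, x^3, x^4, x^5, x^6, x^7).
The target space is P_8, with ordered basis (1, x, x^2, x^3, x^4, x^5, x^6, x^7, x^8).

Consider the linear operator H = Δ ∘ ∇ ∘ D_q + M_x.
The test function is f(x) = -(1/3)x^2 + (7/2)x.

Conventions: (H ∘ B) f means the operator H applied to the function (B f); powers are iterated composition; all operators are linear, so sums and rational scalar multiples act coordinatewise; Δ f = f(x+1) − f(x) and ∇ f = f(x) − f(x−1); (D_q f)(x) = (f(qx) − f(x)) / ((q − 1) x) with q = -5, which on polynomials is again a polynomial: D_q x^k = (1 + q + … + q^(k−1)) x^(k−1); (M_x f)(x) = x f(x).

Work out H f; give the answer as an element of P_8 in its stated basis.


D_q f = (4/3)x + 7/2
∇ D_q f = 4/3
Δ ∇ D_q f = 0
M_x f = -(1/3)x^3 + (7/2)x^2
(Δ ∘ ∇ ∘ D_q + M_x) f = -(1/3)x^3 + (7/2)x^2

the image equals g(x) = -(1/3)x^3 + (7/2)x^2


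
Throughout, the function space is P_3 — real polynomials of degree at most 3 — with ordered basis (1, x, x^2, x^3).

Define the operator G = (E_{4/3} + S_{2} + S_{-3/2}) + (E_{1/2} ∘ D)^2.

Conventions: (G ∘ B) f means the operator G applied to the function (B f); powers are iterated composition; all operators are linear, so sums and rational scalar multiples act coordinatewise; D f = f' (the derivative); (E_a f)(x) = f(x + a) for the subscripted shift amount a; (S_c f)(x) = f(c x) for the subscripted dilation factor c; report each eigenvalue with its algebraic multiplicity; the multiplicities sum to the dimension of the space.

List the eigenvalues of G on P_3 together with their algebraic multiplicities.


image of 1: 3
image of x: (3/2)x + 4/3
image of x^2: (29/4)x^2 + (8/3)x + 34/9
image of x^3: (45/8)x^3 + 4x^2 + (34/3)x + 226/27
the matrix is upper triangular; its diagonal is (3, 3/2, 29/4, 45/8)
for a triangular matrix the eigenvalues are the diagonal entries, with algebraic multiplicity their repetition count

λ = 3/2 (multiplicity 1), λ = 3 (multiplicity 1), λ = 45/8 (multiplicity 1), λ = 29/4 (multiplicity 1)


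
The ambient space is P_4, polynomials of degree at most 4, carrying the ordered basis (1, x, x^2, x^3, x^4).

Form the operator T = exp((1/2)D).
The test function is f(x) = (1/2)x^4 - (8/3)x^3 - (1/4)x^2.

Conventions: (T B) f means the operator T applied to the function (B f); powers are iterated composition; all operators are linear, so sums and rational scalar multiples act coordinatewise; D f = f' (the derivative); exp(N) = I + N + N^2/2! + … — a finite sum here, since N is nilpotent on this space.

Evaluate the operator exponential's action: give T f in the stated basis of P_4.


order-1 term: x^3 - 4x^2 - (1/4)x
order-2 term: (3/4)x^2 - 2x - 1/16
order-3 term: (1/4)x - 1/3
order-4 term: 1/32
the series for exp((1/2)D) f terminates at order 4
exp((1/2)D) f = (1/2)x^4 - (5/3)x^3 - (7/2)x^2 - 2x - 35/96

g(x) = (1/2)x^4 - (5/3)x^3 - (7/2)x^2 - 2x - 35/96


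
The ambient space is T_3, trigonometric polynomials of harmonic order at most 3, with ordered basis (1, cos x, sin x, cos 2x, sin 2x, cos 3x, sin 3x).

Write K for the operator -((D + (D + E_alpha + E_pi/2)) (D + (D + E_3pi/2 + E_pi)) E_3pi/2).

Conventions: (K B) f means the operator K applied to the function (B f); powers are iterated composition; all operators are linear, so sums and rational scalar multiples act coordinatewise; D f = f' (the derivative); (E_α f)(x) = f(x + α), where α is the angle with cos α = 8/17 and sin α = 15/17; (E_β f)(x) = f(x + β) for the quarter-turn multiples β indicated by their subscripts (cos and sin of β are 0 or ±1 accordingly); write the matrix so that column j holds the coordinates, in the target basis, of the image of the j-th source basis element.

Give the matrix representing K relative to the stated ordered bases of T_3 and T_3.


image of 1: -4
image of cos x: (58/17)cos x + (74/17)sin x
image of sin x: -(74/17)cos x + (58/17)sin x
image of cos 2x: -(5584/289)cos 2x + (1800/289)sin 2x
image of sin 2x: -(1800/289)cos 2x - (5584/289)sin 2x
image of cos 3x: -(58286/4913)cos 3x - (163602/4913)sin 3x
image of sin 3x: (163602/4913)cos 3x - (58286/4913)sin 3x
each image's coordinates form column j of the matrix

the matrix is [[-4, 0, 0, 0, 0, 0, 0]; [0, 58/17, -74/17, 0, 0, 0, 0]; [0, 74/17, 58/17, 0, 0, 0, 0]; [0, 0, 0, -5584/289, -1800/289, 0, 0]; [0, 0, 0, 1800/289, -5584/289, 0, 0]; [0, 0, 0, 0, 0, -58286/4913, 163602/4913]; [0, 0, 0, 0, 0, -163602/4913, -58286/4913]] (rows listed top to bottom)


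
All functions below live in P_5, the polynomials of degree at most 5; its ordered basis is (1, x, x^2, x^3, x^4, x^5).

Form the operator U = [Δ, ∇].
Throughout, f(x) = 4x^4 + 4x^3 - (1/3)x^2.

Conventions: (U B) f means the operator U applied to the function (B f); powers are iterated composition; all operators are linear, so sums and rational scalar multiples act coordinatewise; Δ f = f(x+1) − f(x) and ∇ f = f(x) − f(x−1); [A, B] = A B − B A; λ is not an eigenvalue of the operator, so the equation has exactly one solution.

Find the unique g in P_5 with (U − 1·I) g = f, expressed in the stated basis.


the image equals g(x) = -4x^4 - 4x^3 + (1/3)x^2

write g with unknown coordinates in the stated basis and equate coefficients in (U − 1·I) g = f
solving from the highest basis element down gives g = -4x^4 - 4x^3 + (1/3)x^2
check: U g = 0
so U g − 1·g = 4x^4 + 4x^3 - (1/3)x^2 = f ✓


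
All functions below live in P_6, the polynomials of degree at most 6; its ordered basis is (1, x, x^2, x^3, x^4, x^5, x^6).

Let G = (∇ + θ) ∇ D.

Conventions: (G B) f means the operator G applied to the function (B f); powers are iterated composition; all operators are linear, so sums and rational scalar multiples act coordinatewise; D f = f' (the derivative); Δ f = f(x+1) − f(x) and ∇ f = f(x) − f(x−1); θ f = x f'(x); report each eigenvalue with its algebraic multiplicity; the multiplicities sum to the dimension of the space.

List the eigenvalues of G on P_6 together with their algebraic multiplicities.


image of 1: 0
image of x: 0
image of x^2: 0
image of x^3: 6x + 6
image of x^4: 24x^2 + 12x - 24
image of x^5: 60x^3 - 100x + 70
image of x^6: 120x^4 - 60x^3 - 240x^2 + 390x - 180
the matrix is upper triangular; its diagonal is (0, 0, 0, 0, 0, 0, 0)
for a triangular matrix the eigenvalues are the diagonal entries, with algebraic multiplicity their repetition count

λ = 0 (multiplicity 7)


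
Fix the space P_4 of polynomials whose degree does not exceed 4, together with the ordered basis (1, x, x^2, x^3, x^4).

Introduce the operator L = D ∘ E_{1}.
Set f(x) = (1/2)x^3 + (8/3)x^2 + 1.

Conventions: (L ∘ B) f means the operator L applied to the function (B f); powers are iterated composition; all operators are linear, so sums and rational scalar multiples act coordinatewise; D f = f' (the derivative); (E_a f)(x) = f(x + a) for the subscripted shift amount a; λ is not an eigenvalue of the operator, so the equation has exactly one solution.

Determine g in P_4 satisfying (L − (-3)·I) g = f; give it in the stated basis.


the image equals g(x) = (1/6)x^3 + (13/18)x^2 - (22/27)x - 7/162

write g with unknown coordinates in the stated basis and equate coefficients in (L − (-3)·I) g = f
solving from the highest basis element down gives g = (1/6)x^3 + (13/18)x^2 - (22/27)x - 7/162
check: L g = (1/2)x^2 + (22/9)x + 61/54
so L g − (-3)·g = (1/2)x^3 + (8/3)x^2 + 1 = f ✓


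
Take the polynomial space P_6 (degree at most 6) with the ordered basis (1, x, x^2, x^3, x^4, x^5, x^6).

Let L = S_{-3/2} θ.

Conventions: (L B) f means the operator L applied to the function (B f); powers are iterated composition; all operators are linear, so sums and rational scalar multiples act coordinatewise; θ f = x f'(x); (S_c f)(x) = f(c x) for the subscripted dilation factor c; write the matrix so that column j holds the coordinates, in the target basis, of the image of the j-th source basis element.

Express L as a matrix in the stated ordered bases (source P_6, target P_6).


the matrix is [[0, 0, 0, 0, 0, 0, 0]; [0, -3/2, 0, 0, 0, 0, 0]; [0, 0, 9/2, 0, 0, 0, 0]; [0, 0, 0, -81/8, 0, 0, 0]; [0, 0, 0, 0, 81/4, 0, 0]; [0, 0, 0, 0, 0, -1215/32, 0]; [0, 0, 0, 0, 0, 0, 2187/32]] (rows listed top to bottom)

image of 1: 0
image of x: -(3/2)x
image of x^2: (9/2)x^2
image of x^3: -(81/8)x^3
image of x^4: (81/4)x^4
image of x^5: -(1215/32)x^5
image of x^6: (2187/32)x^6
each image's coordinates form column j of the matrix


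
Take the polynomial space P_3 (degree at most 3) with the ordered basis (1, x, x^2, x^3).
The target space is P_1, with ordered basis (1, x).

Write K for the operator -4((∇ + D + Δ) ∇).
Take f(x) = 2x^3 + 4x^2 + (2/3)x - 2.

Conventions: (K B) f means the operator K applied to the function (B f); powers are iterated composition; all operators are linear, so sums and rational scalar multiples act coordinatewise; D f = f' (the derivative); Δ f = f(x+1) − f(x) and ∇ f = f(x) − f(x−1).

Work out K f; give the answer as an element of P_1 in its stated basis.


the result is g(x) = -144x - 24

∇ f = 6x^2 + 2x - 4/3
∇ ∇ f = 12x - 4
D ∇ f = 12x + 2
Δ ∇ f = 12x + 8
(∇ + D + Δ) ∇ f = 36x + 6
(-4((∇ + D + Δ) ∇)) f = -144x - 24


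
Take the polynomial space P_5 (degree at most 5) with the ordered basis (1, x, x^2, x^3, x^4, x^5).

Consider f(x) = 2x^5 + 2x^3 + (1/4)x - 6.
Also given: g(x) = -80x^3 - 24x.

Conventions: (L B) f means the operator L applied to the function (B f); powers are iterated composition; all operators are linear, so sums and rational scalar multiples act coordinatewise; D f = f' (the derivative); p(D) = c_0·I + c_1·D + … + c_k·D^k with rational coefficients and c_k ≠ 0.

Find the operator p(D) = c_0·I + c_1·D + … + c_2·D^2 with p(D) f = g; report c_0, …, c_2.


D^0 f = 2x^5 + 2x^3 + (1/4)x - 6
D^1 f = 10x^4 + 6x^2 + 1/4
D^2 f = 40x^3 + 12x
matching coefficients of g against c_0 f + c_1 Df + … from the top degree down determines the c_i
solution: c_0 = 0, c_1 = 0, c_2 = -2

c_0 = 0, c_1 = 0, c_2 = -2


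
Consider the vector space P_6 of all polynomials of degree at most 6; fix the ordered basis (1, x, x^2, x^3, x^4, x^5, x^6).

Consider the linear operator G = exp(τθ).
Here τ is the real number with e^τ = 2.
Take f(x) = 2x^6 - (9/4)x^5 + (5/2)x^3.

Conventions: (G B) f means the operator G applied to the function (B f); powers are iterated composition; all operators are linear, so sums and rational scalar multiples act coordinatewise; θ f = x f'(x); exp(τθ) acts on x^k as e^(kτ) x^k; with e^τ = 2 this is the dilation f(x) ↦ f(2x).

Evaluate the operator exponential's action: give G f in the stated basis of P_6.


g(x) = 128x^6 - 72x^5 + 20x^3

exp(τθ) x^k = e^(kτ) x^k; with e^τ = 2 this sends x^k to 2^k x^k
x^3 ↦ 8 x^3
x^5 ↦ 32 x^5
x^6 ↦ 64 x^6
applying this coordinatewise to f: exp(τθ) f = 128x^6 - 72x^5 + 20x^3


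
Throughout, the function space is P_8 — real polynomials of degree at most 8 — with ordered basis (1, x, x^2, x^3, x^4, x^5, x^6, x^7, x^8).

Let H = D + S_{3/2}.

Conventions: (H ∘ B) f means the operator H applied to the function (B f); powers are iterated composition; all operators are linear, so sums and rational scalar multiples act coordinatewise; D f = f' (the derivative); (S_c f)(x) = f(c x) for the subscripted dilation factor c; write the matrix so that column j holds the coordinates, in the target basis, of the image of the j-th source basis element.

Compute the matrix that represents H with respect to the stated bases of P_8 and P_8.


image of 1: 1
image of x: (3/2)x + 1
image of x^2: (9/4)x^2 + 2x
image of x^3: (27/8)x^3 + 3x^2
image of x^4: (81/16)x^4 + 4x^3
image of x^5: (243/32)x^5 + 5x^4
image of x^6: (729/64)x^6 + 6x^5
image of x^7: (2187/128)x^7 + 7x^6
image of x^8: (6561/256)x^8 + 8x^7
each image's coordinates form column j of the matrix

the matrix is [[1, 1, 0, 0, 0, 0, 0, 0, 0]; [0, 3/2, 2, 0, 0, 0, 0, 0, 0]; [0, 0, 9/4, 3, 0, 0, 0, 0, 0]; [0, 0, 0, 27/8, 4, 0, 0, 0, 0]; [0, 0, 0, 0, 81/16, 5, 0, 0, 0]; [0, 0, 0, 0, 0, 243/32, 6, 0, 0]; [0, 0, 0, 0, 0, 0, 729/64, 7, 0]; [0, 0, 0, 0, 0, 0, 0, 2187/128, 8]; [0, 0, 0, 0, 0, 0, 0, 0, 6561/256]] (rows listed top to bottom)


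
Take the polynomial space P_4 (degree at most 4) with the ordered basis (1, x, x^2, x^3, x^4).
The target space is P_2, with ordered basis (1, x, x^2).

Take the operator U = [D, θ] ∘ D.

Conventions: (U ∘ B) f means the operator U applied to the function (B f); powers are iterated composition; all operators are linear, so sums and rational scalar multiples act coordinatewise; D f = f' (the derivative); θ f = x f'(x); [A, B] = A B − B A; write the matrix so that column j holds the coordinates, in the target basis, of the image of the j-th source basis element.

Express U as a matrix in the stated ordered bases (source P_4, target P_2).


the matrix is [[0, 0, 2, 0, 0]; [0, 0, 0, 6, 0]; [0, 0, 0, 0, 12]] (rows listed top to bottom)

image of 1: 0
image of x: 0
image of x^2: 2
image of x^3: 6x
image of x^4: 12x^2
each image's coordinates form column j of the matrix
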